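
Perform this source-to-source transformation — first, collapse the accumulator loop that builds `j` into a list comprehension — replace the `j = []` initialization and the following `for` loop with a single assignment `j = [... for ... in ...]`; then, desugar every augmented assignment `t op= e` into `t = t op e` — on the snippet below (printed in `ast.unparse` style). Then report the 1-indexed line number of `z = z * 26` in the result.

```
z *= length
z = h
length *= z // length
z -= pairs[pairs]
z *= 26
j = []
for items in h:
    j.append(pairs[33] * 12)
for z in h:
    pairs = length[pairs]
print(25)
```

5

Transformed code:
z = z * length
z = h
length = length * (z // length)
z = z - pairs[pairs]
z = z * 26
j = [pairs[33] * 12 for items in h]
for z in h:
    pairs = length[pairs]
print(25)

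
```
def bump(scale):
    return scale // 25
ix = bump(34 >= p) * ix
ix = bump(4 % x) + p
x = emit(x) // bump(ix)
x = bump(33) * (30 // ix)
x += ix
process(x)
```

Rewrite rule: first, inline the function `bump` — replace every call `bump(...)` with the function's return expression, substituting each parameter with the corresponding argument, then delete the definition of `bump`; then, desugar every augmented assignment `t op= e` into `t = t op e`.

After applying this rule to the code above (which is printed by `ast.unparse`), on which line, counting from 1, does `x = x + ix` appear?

5

Transformed code:
ix = (34 >= p) // 25 * ix
ix = 4 % x // 25 + p
x = emit(x) // (ix // 25)
x = 33 // 25 * (30 // ix)
x = x + ix
process(x)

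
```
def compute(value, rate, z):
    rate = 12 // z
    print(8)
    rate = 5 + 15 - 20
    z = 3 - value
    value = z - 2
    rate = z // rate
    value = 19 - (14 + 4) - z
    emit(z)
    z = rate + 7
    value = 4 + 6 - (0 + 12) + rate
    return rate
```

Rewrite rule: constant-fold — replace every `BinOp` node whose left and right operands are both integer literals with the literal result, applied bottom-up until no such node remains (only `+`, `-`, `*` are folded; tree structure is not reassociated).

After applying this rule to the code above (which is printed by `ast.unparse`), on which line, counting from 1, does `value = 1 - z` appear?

8

Transformed code:
def compute(value, rate, z):
    rate = 12 // z
    print(8)
    rate = 0
    z = 3 - value
    value = z - 2
    rate = z // rate
    value = 1 - z
    emit(z)
    z = rate + 7
    value = -2 + rate
    return rate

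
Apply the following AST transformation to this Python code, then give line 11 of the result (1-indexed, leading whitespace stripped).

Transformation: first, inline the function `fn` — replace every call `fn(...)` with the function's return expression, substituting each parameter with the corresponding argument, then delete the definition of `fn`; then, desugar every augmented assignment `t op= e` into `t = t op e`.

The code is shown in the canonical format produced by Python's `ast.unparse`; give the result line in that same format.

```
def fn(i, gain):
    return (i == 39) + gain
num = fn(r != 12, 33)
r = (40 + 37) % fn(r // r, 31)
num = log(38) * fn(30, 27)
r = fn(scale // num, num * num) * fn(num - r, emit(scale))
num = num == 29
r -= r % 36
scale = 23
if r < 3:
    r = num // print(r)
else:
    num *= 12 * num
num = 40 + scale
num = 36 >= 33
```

Transformed code:
num = ((r != 12) == 39) + 33
r = (40 + 37) % ((r // r == 39) + 31)
num = log(38) * ((30 == 39) + 27)
r = ((scale // num == 39) + num * num) * ((num - r == 39) + emit(scale))
num = num == 29
r = r - r % 36
scale = 23
if r < 3:
    r = num // print(r)
else:
    num = num * (12 * num)
num = 40 + scale
num = 36 >= 33

num = num * (12 * num)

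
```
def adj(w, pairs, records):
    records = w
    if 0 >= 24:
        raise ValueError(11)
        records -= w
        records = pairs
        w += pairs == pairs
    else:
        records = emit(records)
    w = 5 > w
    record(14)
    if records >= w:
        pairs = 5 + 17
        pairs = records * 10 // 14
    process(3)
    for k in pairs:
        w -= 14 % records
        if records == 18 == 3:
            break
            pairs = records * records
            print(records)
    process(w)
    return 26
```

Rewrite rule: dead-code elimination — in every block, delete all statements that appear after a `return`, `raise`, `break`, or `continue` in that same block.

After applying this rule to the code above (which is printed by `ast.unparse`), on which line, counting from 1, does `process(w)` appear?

17

Transformed code:
def adj(w, pairs, records):
    records = w
    if 0 >= 24:
        raise ValueError(11)
    else:
        records = emit(records)
    w = 5 > w
    record(14)
    if records >= w:
        pairs = 5 + 17
        pairs = records * 10 // 14
    process(3)
    for k in pairs:
        w -= 14 % records
        if records == 18 == 3:
            break
    process(w)
    return 26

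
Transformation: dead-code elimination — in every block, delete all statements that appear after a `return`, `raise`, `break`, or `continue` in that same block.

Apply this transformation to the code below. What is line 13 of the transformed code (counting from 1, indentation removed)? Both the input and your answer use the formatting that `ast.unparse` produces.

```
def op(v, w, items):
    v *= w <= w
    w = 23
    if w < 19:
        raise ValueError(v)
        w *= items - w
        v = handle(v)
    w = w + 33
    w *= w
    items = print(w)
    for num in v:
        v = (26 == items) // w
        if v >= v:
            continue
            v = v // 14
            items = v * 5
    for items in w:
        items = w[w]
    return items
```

Transformed code:
def op(v, w, items):
    v *= w <= w
    w = 23
    if w < 19:
        raise ValueError(v)
    w = w + 33
    w *= w
    items = print(w)
    for num in v:
        v = (26 == items) // w
        if v >= v:
            continue
    for items in w:
        items = w[w]
    return items

for items in w:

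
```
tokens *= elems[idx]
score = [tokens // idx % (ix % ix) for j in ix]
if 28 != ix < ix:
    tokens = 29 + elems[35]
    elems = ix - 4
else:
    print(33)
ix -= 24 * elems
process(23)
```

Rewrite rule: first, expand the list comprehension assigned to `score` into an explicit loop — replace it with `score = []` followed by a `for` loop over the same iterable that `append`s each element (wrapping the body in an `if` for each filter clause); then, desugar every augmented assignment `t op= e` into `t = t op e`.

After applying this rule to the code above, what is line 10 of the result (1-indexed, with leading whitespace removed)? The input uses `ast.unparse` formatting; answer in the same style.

Transformed code:
tokens = tokens * elems[idx]
score = []
for j in ix:
    score.append(tokens // idx % (ix % ix))
if 28 != ix < ix:
    tokens = 29 + elems[35]
    elems = ix - 4
else:
    print(33)
ix = ix - 24 * elems
process(23)

ix = ix - 24 * elems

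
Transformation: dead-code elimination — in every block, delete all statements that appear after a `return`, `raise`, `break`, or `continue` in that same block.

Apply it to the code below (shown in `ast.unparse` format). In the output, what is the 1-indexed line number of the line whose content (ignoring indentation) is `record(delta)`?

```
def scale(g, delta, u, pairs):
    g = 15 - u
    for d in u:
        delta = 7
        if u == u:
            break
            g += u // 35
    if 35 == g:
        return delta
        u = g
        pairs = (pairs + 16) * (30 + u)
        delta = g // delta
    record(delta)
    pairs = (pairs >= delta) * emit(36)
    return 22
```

9

Transformed code:
def scale(g, delta, u, pairs):
    g = 15 - u
    for d in u:
        delta = 7
        if u == u:
            break
    if 35 == g:
        return delta
    record(delta)
    pairs = (pairs >= delta) * emit(36)
    return 22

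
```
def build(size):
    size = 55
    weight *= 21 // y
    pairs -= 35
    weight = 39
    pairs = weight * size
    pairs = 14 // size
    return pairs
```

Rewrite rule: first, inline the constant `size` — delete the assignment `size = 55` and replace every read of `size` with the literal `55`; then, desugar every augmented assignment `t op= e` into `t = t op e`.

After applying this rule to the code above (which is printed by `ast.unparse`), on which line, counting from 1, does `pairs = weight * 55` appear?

5

Transformed code:
def build(size):
    weight = weight * (21 // y)
    pairs = pairs - 35
    weight = 39
    pairs = weight * 55
    pairs = 14 // 55
    return pairs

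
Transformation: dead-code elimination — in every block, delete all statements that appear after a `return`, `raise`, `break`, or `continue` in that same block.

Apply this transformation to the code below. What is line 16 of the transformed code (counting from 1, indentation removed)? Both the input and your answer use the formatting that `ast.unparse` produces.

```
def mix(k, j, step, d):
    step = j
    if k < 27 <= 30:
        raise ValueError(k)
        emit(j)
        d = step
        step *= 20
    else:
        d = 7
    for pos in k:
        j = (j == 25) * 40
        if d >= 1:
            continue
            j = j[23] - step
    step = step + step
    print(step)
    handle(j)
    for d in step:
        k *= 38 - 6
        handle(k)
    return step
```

Transformed code:
def mix(k, j, step, d):
    step = j
    if k < 27 <= 30:
        raise ValueError(k)
    else:
        d = 7
    for pos in k:
        j = (j == 25) * 40
        if d >= 1:
            continue
    step = step + step
    print(step)
    handle(j)
    for d in step:
        k *= 38 - 6
        handle(k)
    return step

handle(k)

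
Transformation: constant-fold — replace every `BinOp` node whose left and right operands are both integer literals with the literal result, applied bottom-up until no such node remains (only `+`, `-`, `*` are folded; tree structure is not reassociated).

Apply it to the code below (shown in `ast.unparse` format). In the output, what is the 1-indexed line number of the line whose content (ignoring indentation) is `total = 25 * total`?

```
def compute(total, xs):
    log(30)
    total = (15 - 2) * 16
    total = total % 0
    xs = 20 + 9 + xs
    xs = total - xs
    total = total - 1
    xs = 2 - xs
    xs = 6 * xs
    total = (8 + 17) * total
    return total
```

Transformed code:
def compute(total, xs):
    log(30)
    total = 208
    total = total % 0
    xs = 29 + xs
    xs = total - xs
    total = total - 1
    xs = 2 - xs
    xs = 6 * xs
    total = 25 * total
    return total

10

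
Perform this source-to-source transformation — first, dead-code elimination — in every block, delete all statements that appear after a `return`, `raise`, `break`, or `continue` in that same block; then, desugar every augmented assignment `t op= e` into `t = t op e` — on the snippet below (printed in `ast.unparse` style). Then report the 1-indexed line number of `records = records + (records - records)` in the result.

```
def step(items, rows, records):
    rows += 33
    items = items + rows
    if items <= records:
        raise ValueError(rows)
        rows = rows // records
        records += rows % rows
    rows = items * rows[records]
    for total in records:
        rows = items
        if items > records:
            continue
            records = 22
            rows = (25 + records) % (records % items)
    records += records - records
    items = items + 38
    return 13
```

Transformed code:
def step(items, rows, records):
    rows = rows + 33
    items = items + rows
    if items <= records:
        raise ValueError(rows)
    rows = items * rows[records]
    for total in records:
        rows = items
        if items > records:
            continue
    records = records + (records - records)
    items = items + 38
    return 13

11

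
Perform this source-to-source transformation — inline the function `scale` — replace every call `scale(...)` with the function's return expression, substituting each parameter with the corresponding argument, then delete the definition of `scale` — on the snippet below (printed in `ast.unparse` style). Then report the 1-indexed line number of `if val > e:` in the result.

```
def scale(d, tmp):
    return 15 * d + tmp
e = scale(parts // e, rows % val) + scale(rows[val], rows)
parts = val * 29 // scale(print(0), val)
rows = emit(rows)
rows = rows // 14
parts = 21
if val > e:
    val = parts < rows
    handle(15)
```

Transformed code:
e = 15 * (parts // e) + rows % val + (15 * rows[val] + rows)
parts = val * 29 // (15 * print(0) + val)
rows = emit(rows)
rows = rows // 14
parts = 21
if val > e:
    val = parts < rows
    handle(15)

6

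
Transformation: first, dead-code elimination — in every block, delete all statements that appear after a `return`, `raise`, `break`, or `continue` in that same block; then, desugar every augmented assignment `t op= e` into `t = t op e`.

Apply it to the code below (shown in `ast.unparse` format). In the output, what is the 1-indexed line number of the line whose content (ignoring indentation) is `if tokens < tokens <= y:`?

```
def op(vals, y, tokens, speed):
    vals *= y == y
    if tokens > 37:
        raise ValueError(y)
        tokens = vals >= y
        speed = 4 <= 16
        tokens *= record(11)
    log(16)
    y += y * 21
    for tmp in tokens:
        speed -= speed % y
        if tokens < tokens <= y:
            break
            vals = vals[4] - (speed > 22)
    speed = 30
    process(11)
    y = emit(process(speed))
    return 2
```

9

Transformed code:
def op(vals, y, tokens, speed):
    vals = vals * (y == y)
    if tokens > 37:
        raise ValueError(y)
    log(16)
    y = y + y * 21
    for tmp in tokens:
        speed = speed - speed % y
        if tokens < tokens <= y:
            break
    speed = 30
    process(11)
    y = emit(process(speed))
    return 2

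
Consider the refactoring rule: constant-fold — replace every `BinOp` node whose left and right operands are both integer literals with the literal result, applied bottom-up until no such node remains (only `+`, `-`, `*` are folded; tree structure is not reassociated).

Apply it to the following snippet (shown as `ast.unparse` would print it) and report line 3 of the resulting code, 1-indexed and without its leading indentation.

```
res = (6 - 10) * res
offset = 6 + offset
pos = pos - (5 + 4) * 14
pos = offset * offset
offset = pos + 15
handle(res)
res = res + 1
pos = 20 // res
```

pos = pos - 126

Transformed code:
res = -4 * res
offset = 6 + offset
pos = pos - 126
pos = offset * offset
offset = pos + 15
handle(res)
res = res + 1
pos = 20 // res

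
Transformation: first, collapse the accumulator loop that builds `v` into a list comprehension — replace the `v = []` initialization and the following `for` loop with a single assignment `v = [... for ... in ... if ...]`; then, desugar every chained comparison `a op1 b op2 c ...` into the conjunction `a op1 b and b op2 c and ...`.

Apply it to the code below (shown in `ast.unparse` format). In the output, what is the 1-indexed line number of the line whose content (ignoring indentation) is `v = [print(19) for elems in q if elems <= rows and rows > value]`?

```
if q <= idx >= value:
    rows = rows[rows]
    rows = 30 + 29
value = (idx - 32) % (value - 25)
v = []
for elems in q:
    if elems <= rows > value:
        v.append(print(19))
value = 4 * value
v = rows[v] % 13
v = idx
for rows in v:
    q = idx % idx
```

5

Transformed code:
if q <= idx and idx >= value:
    rows = rows[rows]
    rows = 30 + 29
value = (idx - 32) % (value - 25)
v = [print(19) for elems in q if elems <= rows and rows > value]
value = 4 * value
v = rows[v] % 13
v = idx
for rows in v:
    q = idx % idx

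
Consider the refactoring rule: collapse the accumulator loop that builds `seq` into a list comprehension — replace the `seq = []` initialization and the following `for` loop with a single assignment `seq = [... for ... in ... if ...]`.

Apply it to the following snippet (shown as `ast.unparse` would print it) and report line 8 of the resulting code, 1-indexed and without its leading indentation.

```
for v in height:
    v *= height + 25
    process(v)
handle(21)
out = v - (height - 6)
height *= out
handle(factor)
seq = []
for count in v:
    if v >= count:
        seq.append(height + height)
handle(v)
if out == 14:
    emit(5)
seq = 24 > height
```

Transformed code:
for v in height:
    v *= height + 25
    process(v)
handle(21)
out = v - (height - 6)
height *= out
handle(factor)
seq = [height + height for count in v if v >= count]
handle(v)
if out == 14:
    emit(5)
seq = 24 > height

seq = [height + height for count in v if v >= count]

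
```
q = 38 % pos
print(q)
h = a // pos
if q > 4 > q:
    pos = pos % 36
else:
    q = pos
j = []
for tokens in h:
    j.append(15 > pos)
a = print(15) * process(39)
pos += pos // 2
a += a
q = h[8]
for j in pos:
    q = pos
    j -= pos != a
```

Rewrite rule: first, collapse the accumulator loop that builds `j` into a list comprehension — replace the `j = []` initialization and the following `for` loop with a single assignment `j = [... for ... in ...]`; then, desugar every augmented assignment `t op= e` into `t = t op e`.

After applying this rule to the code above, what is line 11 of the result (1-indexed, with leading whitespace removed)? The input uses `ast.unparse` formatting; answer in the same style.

Transformed code:
q = 38 % pos
print(q)
h = a // pos
if q > 4 > q:
    pos = pos % 36
else:
    q = pos
j = [15 > pos for tokens in h]
a = print(15) * process(39)
pos = pos + pos // 2
a = a + a
q = h[8]
for j in pos:
    q = pos
    j = j - (pos != a)

a = a + a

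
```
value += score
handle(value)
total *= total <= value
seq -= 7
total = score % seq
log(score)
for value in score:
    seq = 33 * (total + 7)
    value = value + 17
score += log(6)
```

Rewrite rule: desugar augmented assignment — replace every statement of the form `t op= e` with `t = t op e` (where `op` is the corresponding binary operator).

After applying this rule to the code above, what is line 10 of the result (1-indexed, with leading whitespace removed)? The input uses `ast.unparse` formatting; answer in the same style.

Transformed code:
value = value + score
handle(value)
total = total * (total <= value)
seq = seq - 7
total = score % seq
log(score)
for value in score:
    seq = 33 * (total + 7)
    value = value + 17
score = score + log(6)

score = score + log(6)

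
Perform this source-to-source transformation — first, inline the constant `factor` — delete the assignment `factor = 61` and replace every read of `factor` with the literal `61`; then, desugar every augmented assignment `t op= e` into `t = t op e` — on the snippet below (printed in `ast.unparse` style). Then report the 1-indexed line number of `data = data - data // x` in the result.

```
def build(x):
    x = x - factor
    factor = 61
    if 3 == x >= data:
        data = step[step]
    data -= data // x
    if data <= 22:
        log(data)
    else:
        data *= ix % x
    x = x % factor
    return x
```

5

Transformed code:
def build(x):
    x = x - 61
    if 3 == x >= data:
        data = step[step]
    data = data - data // x
    if data <= 22:
        log(data)
    else:
        data = data * (ix % x)
    x = x % 61
    return x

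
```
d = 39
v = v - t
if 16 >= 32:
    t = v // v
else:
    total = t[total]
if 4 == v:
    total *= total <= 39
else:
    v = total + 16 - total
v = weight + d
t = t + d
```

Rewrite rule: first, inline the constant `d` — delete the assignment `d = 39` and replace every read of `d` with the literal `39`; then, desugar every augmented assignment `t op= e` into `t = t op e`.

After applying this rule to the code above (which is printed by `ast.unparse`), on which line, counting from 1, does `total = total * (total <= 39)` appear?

7

Transformed code:
v = v - t
if 16 >= 32:
    t = v // v
else:
    total = t[total]
if 4 == v:
    total = total * (total <= 39)
else:
    v = total + 16 - total
v = weight + 39
t = t + 39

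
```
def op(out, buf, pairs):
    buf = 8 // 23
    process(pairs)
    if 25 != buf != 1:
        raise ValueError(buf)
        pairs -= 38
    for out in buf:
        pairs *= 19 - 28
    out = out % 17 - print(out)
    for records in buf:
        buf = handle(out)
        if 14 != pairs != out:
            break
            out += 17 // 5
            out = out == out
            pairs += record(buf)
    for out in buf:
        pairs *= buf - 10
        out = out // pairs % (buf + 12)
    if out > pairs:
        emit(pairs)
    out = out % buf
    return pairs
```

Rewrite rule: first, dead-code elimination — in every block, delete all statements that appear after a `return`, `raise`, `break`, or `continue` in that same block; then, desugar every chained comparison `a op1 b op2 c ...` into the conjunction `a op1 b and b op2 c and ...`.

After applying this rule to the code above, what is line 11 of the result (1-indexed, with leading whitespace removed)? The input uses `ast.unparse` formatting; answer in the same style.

Transformed code:
def op(out, buf, pairs):
    buf = 8 // 23
    process(pairs)
    if 25 != buf and buf != 1:
        raise ValueError(buf)
    for out in buf:
        pairs *= 19 - 28
    out = out % 17 - print(out)
    for records in buf:
        buf = handle(out)
        if 14 != pairs and pairs != out:
            break
    for out in buf:
        pairs *= buf - 10
        out = out // pairs % (buf + 12)
    if out > pairs:
        emit(pairs)
    out = out % buf
    return pairs

if 14 != pairs and pairs != out:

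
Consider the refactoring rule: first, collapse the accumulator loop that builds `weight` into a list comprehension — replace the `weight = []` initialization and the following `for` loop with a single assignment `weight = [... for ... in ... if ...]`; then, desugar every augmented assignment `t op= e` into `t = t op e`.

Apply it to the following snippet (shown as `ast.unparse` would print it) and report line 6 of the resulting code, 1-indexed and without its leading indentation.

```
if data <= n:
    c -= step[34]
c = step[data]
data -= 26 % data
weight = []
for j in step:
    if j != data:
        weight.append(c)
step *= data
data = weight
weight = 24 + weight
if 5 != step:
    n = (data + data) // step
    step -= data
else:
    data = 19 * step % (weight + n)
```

step = step * data

Transformed code:
if data <= n:
    c = c - step[34]
c = step[data]
data = data - 26 % data
weight = [c for j in step if j != data]
step = step * data
data = weight
weight = 24 + weight
if 5 != step:
    n = (data + data) // step
    step = step - data
else:
    data = 19 * step % (weight + n)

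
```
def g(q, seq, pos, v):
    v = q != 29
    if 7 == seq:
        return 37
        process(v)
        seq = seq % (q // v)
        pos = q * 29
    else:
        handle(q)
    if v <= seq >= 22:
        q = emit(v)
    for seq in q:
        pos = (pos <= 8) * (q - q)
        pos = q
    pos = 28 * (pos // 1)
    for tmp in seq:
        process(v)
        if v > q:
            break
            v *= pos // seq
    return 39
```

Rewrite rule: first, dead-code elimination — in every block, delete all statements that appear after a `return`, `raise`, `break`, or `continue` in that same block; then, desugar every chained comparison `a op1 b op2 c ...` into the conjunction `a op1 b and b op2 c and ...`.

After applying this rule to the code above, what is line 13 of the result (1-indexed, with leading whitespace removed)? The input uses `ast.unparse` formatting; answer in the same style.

Transformed code:
def g(q, seq, pos, v):
    v = q != 29
    if 7 == seq:
        return 37
    else:
        handle(q)
    if v <= seq and seq >= 22:
        q = emit(v)
    for seq in q:
        pos = (pos <= 8) * (q - q)
        pos = q
    pos = 28 * (pos // 1)
    for tmp in seq:
        process(v)
        if v > q:
            break
    return 39

for tmp in seq:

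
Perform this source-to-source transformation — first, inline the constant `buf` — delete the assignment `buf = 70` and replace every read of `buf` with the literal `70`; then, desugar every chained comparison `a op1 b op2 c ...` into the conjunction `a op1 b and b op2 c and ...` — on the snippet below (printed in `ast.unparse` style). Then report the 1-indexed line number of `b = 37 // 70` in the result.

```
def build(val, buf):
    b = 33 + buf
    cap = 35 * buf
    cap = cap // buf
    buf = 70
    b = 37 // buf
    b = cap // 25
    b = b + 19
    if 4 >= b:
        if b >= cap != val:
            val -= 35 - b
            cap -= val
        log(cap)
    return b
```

5

Transformed code:
def build(val, buf):
    b = 33 + 70
    cap = 35 * 70
    cap = cap // 70
    b = 37 // 70
    b = cap // 25
    b = b + 19
    if 4 >= b:
        if b >= cap and cap != val:
            val -= 35 - b
            cap -= val
        log(cap)
    return b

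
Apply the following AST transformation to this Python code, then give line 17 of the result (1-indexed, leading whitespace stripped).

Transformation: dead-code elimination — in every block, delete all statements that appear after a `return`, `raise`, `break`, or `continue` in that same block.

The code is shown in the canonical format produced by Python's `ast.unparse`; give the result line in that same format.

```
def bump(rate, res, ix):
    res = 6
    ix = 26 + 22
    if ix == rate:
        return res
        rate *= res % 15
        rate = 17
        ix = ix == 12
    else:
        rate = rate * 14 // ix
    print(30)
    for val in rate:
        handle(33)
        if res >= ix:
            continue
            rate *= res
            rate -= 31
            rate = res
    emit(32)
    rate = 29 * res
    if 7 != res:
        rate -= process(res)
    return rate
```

return rate

Transformed code:
def bump(rate, res, ix):
    res = 6
    ix = 26 + 22
    if ix == rate:
        return res
    else:
        rate = rate * 14 // ix
    print(30)
    for val in rate:
        handle(33)
        if res >= ix:
            continue
    emit(32)
    rate = 29 * res
    if 7 != res:
        rate -= process(res)
    return rate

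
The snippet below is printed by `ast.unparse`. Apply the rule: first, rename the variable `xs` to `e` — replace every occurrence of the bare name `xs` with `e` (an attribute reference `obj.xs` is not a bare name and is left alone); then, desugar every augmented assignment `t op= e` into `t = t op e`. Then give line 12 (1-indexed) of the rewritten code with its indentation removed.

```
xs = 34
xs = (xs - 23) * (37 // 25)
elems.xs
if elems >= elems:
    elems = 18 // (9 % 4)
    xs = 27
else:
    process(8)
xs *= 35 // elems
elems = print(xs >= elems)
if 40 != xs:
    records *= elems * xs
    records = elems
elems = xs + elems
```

records = records * (elems * e)

Transformed code:
e = 34
e = (e - 23) * (37 // 25)
elems.xs
if elems >= elems:
    elems = 18 // (9 % 4)
    e = 27
else:
    process(8)
e = e * (35 // elems)
elems = print(e >= elems)
if 40 != e:
    records = records * (elems * e)
    records = elems
elems = e + elems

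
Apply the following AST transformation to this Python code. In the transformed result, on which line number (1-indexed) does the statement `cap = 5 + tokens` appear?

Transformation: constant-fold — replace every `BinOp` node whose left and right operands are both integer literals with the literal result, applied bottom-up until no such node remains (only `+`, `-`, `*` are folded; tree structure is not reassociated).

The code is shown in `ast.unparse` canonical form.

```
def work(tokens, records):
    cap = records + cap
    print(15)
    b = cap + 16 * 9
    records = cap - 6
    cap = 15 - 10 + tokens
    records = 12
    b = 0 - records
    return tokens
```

Transformed code:
def work(tokens, records):
    cap = records + cap
    print(15)
    b = cap + 144
    records = cap - 6
    cap = 5 + tokens
    records = 12
    b = 0 - records
    return tokens

6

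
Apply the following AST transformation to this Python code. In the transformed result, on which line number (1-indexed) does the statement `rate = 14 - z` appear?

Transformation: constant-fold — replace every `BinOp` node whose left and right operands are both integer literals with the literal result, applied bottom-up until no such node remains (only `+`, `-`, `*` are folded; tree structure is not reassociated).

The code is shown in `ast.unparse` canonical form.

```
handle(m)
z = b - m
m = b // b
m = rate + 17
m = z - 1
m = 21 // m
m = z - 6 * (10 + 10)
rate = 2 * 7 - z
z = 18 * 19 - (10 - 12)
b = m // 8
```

8

Transformed code:
handle(m)
z = b - m
m = b // b
m = rate + 17
m = z - 1
m = 21 // m
m = z - 120
rate = 14 - z
z = 344
b = m // 8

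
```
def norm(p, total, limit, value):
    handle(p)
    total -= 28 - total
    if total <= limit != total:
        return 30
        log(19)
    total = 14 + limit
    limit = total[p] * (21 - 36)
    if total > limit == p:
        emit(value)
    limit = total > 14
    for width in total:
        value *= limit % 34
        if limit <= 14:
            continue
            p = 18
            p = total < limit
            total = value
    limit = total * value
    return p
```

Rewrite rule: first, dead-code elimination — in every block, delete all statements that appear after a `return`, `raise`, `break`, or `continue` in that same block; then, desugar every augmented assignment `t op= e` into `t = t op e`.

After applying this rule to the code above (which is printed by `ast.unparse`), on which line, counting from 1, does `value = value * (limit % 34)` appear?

12

Transformed code:
def norm(p, total, limit, value):
    handle(p)
    total = total - (28 - total)
    if total <= limit != total:
        return 30
    total = 14 + limit
    limit = total[p] * (21 - 36)
    if total > limit == p:
        emit(value)
    limit = total > 14
    for width in total:
        value = value * (limit % 34)
        if limit <= 14:
            continue
    limit = total * value
    return p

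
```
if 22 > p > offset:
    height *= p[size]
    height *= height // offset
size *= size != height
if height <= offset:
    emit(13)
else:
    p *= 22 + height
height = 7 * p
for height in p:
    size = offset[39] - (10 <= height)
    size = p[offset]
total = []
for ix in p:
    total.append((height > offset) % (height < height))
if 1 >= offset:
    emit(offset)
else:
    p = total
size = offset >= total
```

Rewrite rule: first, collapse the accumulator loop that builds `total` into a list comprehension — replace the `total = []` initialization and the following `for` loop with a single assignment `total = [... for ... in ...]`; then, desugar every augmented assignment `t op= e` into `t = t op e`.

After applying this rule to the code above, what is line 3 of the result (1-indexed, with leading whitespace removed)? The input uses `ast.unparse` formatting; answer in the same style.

height = height * (height // offset)

Transformed code:
if 22 > p > offset:
    height = height * p[size]
    height = height * (height // offset)
size = size * (size != height)
if height <= offset:
    emit(13)
else:
    p = p * (22 + height)
height = 7 * p
for height in p:
    size = offset[39] - (10 <= height)
    size = p[offset]
total = [(height > offset) % (height < height) for ix in p]
if 1 >= offset:
    emit(offset)
else:
    p = total
size = offset >= total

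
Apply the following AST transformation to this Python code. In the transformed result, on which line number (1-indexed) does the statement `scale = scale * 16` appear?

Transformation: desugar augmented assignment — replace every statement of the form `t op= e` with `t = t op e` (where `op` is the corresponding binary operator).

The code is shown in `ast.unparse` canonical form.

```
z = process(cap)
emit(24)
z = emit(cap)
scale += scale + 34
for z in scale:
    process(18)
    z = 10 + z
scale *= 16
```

Transformed code:
z = process(cap)
emit(24)
z = emit(cap)
scale = scale + (scale + 34)
for z in scale:
    process(18)
    z = 10 + z
scale = scale * 16

8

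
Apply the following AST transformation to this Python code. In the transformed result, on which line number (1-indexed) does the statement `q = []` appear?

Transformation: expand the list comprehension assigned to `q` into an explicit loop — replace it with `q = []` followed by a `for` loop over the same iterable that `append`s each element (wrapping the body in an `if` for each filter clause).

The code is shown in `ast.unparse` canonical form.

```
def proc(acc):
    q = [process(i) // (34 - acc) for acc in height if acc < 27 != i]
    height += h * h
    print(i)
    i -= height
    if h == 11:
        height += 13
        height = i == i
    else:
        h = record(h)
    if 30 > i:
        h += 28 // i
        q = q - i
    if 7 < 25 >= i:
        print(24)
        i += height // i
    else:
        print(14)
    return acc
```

Transformed code:
def proc(acc):
    q = []
    for acc in height:
        if acc < 27 != i:
            q.append(process(i) // (34 - acc))
    height += h * h
    print(i)
    i -= height
    if h == 11:
        height += 13
        height = i == i
    else:
        h = record(h)
    if 30 > i:
        h += 28 // i
        q = q - i
    if 7 < 25 >= i:
        print(24)
        i += height // i
    else:
        print(14)
    return acc

2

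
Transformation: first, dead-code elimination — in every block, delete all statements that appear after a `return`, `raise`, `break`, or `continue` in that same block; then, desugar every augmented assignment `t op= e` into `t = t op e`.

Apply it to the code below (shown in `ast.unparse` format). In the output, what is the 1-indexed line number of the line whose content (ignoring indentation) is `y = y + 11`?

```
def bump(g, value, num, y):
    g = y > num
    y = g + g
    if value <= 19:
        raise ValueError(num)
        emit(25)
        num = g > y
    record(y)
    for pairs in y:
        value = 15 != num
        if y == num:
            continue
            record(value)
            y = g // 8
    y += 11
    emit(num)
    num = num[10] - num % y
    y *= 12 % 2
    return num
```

Transformed code:
def bump(g, value, num, y):
    g = y > num
    y = g + g
    if value <= 19:
        raise ValueError(num)
    record(y)
    for pairs in y:
        value = 15 != num
        if y == num:
            continue
    y = y + 11
    emit(num)
    num = num[10] - num % y
    y = y * (12 % 2)
    return num

11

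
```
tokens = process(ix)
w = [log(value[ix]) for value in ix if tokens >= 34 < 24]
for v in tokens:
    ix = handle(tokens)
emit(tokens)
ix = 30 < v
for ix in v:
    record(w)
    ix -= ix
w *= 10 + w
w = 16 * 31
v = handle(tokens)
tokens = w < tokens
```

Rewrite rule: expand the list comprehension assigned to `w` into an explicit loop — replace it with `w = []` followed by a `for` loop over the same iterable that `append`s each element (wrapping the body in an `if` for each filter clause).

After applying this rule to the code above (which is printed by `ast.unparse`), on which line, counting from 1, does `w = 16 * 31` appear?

Transformed code:
tokens = process(ix)
w = []
for value in ix:
    if tokens >= 34 < 24:
        w.append(log(value[ix]))
for v in tokens:
    ix = handle(tokens)
emit(tokens)
ix = 30 < v
for ix in v:
    record(w)
    ix -= ix
w *= 10 + w
w = 16 * 31
v = handle(tokens)
tokens = w < tokens

14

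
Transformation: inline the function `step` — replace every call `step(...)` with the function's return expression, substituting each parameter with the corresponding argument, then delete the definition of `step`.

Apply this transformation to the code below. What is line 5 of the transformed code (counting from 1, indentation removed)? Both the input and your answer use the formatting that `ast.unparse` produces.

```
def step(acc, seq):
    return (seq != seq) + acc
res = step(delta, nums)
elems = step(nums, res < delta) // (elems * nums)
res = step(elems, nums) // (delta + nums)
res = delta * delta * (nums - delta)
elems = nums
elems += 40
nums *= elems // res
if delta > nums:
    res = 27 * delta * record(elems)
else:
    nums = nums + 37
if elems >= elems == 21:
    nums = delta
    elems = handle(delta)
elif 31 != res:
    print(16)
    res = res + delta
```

elems = nums

Transformed code:
res = (nums != nums) + delta
elems = (((res < delta) != (res < delta)) + nums) // (elems * nums)
res = ((nums != nums) + elems) // (delta + nums)
res = delta * delta * (nums - delta)
elems = nums
elems += 40
nums *= elems // res
if delta > nums:
    res = 27 * delta * record(elems)
else:
    nums = nums + 37
if elems >= elems == 21:
    nums = delta
    elems = handle(delta)
elif 31 != res:
    print(16)
    res = res + delta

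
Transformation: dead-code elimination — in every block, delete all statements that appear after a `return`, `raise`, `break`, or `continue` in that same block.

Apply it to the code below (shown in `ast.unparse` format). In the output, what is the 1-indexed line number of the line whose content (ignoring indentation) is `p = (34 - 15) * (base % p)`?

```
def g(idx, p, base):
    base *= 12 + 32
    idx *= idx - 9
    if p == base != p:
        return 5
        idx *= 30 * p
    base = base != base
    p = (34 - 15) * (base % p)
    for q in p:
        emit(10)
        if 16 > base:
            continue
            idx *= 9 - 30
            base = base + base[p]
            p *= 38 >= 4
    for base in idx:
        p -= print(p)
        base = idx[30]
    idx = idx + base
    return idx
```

Transformed code:
def g(idx, p, base):
    base *= 12 + 32
    idx *= idx - 9
    if p == base != p:
        return 5
    base = base != base
    p = (34 - 15) * (base % p)
    for q in p:
        emit(10)
        if 16 > base:
            continue
    for base in idx:
        p -= print(p)
        base = idx[30]
    idx = idx + base
    return idx

7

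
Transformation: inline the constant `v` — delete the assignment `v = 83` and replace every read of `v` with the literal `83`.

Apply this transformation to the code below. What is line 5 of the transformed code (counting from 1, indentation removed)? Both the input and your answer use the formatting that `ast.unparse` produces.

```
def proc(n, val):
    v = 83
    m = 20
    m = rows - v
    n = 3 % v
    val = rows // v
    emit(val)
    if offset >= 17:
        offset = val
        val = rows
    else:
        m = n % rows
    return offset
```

Transformed code:
def proc(n, val):
    m = 20
    m = rows - 83
    n = 3 % 83
    val = rows // 83
    emit(val)
    if offset >= 17:
        offset = val
        val = rows
    else:
        m = n % rows
    return offset

val = rows // 83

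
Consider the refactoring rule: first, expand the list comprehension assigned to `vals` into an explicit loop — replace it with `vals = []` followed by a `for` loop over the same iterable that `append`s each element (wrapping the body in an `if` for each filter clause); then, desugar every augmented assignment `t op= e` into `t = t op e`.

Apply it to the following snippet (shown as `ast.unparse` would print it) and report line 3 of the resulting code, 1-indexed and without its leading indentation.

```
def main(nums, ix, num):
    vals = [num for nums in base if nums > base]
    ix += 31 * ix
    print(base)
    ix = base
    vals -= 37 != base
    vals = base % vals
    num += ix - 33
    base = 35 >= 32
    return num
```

Transformed code:
def main(nums, ix, num):
    vals = []
    for nums in base:
        if nums > base:
            vals.append(num)
    ix = ix + 31 * ix
    print(base)
    ix = base
    vals = vals - (37 != base)
    vals = base % vals
    num = num + (ix - 33)
    base = 35 >= 32
    return num

for nums in base:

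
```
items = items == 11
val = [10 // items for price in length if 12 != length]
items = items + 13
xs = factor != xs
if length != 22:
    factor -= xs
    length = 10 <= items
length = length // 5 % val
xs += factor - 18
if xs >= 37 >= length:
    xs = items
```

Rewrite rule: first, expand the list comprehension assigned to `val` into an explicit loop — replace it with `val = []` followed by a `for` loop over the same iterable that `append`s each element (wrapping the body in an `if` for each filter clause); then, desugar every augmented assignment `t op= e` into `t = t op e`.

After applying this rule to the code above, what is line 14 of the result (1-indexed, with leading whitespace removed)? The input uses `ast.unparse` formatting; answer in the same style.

xs = items

Transformed code:
items = items == 11
val = []
for price in length:
    if 12 != length:
        val.append(10 // items)
items = items + 13
xs = factor != xs
if length != 22:
    factor = factor - xs
    length = 10 <= items
length = length // 5 % val
xs = xs + (factor - 18)
if xs >= 37 >= length:
    xs = items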